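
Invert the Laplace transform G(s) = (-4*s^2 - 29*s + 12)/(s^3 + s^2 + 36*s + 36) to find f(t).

f(t) = -4*sin(6*t) - 5*cos(6*t) + exp(-t)

Factor the denominator: s^3 + s^2 + 36*s + 36 = (s + 1)*(s^2 + 36).
Partial fraction decomposition gives [1/(s + 1)] + [-5*s/(s^2 + 36)] + [-24/(s^2 + 36)].
Invert each term: 1/(s + 1) ↔ e^(-t); -5·s/(s^2 + 36) ↔ -5cos(6t); -4·6/(s^2 + 36) ↔ -4sin(6t).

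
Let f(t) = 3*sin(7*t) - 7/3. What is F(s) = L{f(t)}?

The transform is linear, so treat each term independently.
(3)·[L{sin(7t)} = 7/(s^2 + 49)]; L{-7/3} = (-7/3)/s.

F(s) = 21/(s^2 + 49) - 7/(3*s)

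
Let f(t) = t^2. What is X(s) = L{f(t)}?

X(s) = 2/s^3

L{t^2} = 2!/s^3 = 2/s^3.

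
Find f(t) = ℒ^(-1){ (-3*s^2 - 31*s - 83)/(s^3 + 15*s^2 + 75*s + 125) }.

Factor the denominator: s^3 + 15*s^2 + 75*s + 125 = (s + 5)^3.
Partial fraction decomposition gives [-3/(s + 5)] + [-1/(s + 5)^2] + [-3/(s + 5)^3].
Invert each term: -3/(s + 5) ↔ -3e^(-5t); -1/(s + 5)^2 ↔ -t·e^(-5t); -3/(s + 5)^3 ↔ (-3/2)t^2·e^(-5t).

f(t) = -3*t^2*exp(-5*t)/2 - t*exp(-5*t) - 3*exp(-5*t)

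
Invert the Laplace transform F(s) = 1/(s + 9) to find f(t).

Since L{e^(-9t)} = 1/(s + 9), the inverse is exp(-9*t).

f(t) = exp(-9*t)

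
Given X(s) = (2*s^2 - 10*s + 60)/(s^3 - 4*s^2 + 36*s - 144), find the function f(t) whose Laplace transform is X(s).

Factor the denominator: s^3 - 4*s^2 + 36*s - 144 = (s - 4)*(s^2 + 36).
Partial fraction decomposition gives [1/(s - 4)] + [s/(s^2 + 36)] + [-6/(s^2 + 36)].
Invert each term: 1/(s - 4) ↔ e^(4t); 1·s/(s^2 + 36) ↔ cos(6t); -1·6/(s^2 + 36) ↔ -sin(6t).

f(t) = exp(4*t) - sin(6*t) + cos(6*t)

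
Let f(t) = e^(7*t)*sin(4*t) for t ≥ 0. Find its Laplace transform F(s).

L{sin(4t)} = 4/(s^2 + 16).
By the first shifting theorem, multiplying by e^(7t) replaces s with s - 7.

F(s) = 4/((s - 7)^2 + 16)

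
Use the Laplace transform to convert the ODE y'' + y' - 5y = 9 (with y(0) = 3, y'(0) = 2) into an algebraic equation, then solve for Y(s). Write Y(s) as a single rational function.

Apply the Laplace transform to the equation.
With L{y''} = s^2 Y - s·y(0) - y'(0) and L{y'} = sY - y(0), with y(0) = 3, y'(0) = 2: the LHS transforms to (s^2 + s - 5)Y - (3*s + 5).
The right side is L{9} = 9/s.
So (s^2 + s - 5)Y = 9/s + (3*s + 5).
Solve for Y(s) and write it as one ratio of polynomials.

Y(s) = (3*s^2 + 5*s + 9)/(s^3 + s^2 - 5*s)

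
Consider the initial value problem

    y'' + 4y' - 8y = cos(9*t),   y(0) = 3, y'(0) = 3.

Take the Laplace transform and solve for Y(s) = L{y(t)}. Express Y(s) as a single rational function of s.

Transform both sides with L{·}.
With L{y''} = s^2 Y - s·y(0) - y'(0) and L{y'} = sY - y(0), with y(0) = 3, y'(0) = 3: the LHS transforms to (s^2 + 4*s - 8)Y - (3*s + 15).
The right side is L{cos(9*t)} = s/(s^2 + 81).
So (s^2 + 4*s - 8)Y = s/(s^2 + 81) + (3*s + 15).
Isolate Y and clear denominators.

Y(s) = (3*s^3 + 15*s^2 + 244*s + 1215)/(s^4 + 4*s^3 + 73*s^2 + 324*s - 648)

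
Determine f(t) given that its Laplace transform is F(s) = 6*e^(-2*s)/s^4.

The factor e^(-2s) signals a time shift by c = 2 (second shifting theorem).
L{t^3} = 3!/s^4 = 6/s^4, so L^-1{6/s^4} = t^3.
Hence the inverse is u(t - 2) times that function evaluated at t - 2.

f(t) = Heaviside(t - 2)*((t - 2)^3)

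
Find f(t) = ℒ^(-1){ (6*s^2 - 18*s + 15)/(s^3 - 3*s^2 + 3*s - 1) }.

Factor the denominator: s^3 - 3*s^2 + 3*s - 1 = (s - 1)^3.
Partial fraction decomposition gives [6/(s - 1)] + [-6/(s - 1)^2] + [3/(s - 1)^3].
Invert each term: 6/(s - 1) ↔ 6e^(t); -6/(s - 1)^2 ↔ -6t·e^(t); 3/(s - 1)^3 ↔ (3/2)t^2·e^(t).

f(t) = 3*t^2*exp(t)/2 - 6*t*exp(t) + 6*exp(t)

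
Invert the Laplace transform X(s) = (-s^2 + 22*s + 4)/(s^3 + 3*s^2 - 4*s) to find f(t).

f(t) = 5*exp(t) - 1 - 5*exp(-4*t)

Factor the denominator: s^3 + 3*s^2 - 4*s = s*(s - 1)*(s + 4).
Partial fraction decomposition gives [5/(s - 1)] + [-5/(s + 4)] + [-1/s].
Invert each term: 5/(s - 1) ↔ 5e^(t); -5/(s + 4) ↔ -5e^(-4t); -1/(s - 0) ↔ -e^(0t).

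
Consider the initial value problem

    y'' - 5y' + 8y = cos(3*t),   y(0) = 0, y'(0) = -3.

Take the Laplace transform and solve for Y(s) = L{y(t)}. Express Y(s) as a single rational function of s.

Y(s) = (-3*s^2 + s - 27)/(s^4 - 5*s^3 + 17*s^2 - 45*s + 72)

Apply the Laplace transform to the equation.
The derivative rules (L{y''} = s^2 Y - s·y(0) - y'(0) and L{y'} = sY - y(0), with y(0) = 0, y'(0) = -3) turn the left side into (s^2 - 5*s + 8)Y - (-3).
The right side is L{cos(3*t)} = s/(s^2 + 9).
So (s^2 - 5*s + 8)Y = s/(s^2 + 9) + (-3).
Isolate Y and clear denominators.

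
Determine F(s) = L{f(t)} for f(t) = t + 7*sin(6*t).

F(s) = 42/(s^2 + 36) + s^(-2)

By linearity of the Laplace transform, transform each term separately.
(7)·[L{sin(6t)} = 6/(s^2 + 36)]; L{t} = 1!/s^2 = 1/s^2.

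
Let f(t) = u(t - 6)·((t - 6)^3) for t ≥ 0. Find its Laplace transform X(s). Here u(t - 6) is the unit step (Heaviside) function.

By the second shifting theorem, L{u(t - c)·g(t - c)} = e^(-cs)·G(s) with c = 6 and G(s) = L{g(t)}.
L{t^3} = 3!/s^4 = 6/s^4.

X(s) = 6*exp(-6*s)/s^4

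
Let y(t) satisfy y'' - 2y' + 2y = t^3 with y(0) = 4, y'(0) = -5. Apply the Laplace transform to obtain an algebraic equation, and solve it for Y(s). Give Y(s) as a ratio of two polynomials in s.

Y(s) = (4*s^5 - 13*s^4 + 6)/(s^6 - 2*s^5 + 2*s^4)

Transform both sides with L{·}.
Using L{y''} = s^2 Y - s·y(0) - y'(0) and L{y'} = sY - y(0), with y(0) = 4, y'(0) = -5, the left side becomes (s^2 - 2*s + 2)Y - (4*s - 13).
The right side is L{t^3} = 6/s^4.
So (s^2 - 2*s + 2)Y = 6/s^4 + (4*s - 13).
Divide through and combine into a single rational function.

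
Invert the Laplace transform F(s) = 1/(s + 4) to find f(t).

f(t) = exp(-4*t)

Since L{e^(-4t)} = 1/(s + 4), the inverse is exp(-4*t).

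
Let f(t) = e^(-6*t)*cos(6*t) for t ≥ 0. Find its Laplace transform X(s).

X(s) = (s + 6)/((s + 6)^2 + 36)

L{cos(6t)} = s/(s^2 + 36).
By the first shifting theorem, multiplying by e^(-6t) replaces s with s + 6.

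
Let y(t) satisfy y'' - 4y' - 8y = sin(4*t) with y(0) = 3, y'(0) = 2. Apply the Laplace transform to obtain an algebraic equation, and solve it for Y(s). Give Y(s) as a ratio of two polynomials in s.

Y(s) = (3*s^3 - 10*s^2 + 48*s - 156)/(s^4 - 4*s^3 + 8*s^2 - 64*s - 128)

Laplace-transform each side.
With L{y''} = s^2 Y - s·y(0) - y'(0) and L{y'} = sY - y(0), with y(0) = 3, y'(0) = 2: the LHS transforms to (s^2 - 4*s - 8)Y - (3*s - 10).
The right side is L{sin(4*t)} = 4/(s^2 + 16).
So (s^2 - 4*s - 8)Y = 4/(s^2 + 16) + (3*s - 10).
Isolate Y and clear denominators.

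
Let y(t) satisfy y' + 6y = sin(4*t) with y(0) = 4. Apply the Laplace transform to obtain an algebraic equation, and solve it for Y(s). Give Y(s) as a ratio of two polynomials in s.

Y(s) = (4*s^2 + 68)/(s^3 + 6*s^2 + 16*s + 96)

Laplace-transform each side.
Using L{y'} = sY - y(0) = sY - 4, the left side becomes (s + 6)Y - (4).
The right side is L{sin(4*t)} = 4/(s^2 + 16).
So (s + 6)Y = 4/(s^2 + 16) + (4).
Solve for Y(s) and write it as one ratio of polynomials.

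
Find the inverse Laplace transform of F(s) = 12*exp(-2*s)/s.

Heaviside(t - 2)*(12)

The factor e^(-2s) signals a time shift by c = 2 (second shifting theorem).
L{12} = 12/s, so L^-1{12/s} = 12.
Hence the inverse is u(t - 2) times that function evaluated at t - 2.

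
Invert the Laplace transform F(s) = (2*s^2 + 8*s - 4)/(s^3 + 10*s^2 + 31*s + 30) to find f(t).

Factor the denominator: s^3 + 10*s^2 + 31*s + 30 = (s + 2)*(s + 3)*(s + 5).
Partial fraction decomposition gives [1/(s + 5)] + [5/(s + 3)] + [-4/(s + 2)].
Invert each term: 1/(s + 5) ↔ e^(-5t); 5/(s + 3) ↔ 5e^(-3t); -4/(s + 2) ↔ -4e^(-2t).

f(t) = -4*exp(-2*t) + 5*exp(-3*t) + exp(-5*t)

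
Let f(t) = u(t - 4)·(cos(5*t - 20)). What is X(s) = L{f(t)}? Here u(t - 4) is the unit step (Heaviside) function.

By the second shifting theorem, L{u(t - c)·g(t - c)} = e^(-cs)·G(s) with c = 4 and G(s) = L{g(t)}.
L{cos(5t)} = s/(s^2 + 25).

X(s) = s*exp(-4*s)/(s^2 + 25)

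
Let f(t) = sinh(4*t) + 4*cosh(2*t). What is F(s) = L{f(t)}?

Apply the Laplace transform termwise.
(4)·[L{cosh(2t)} = s/(s^2 - 4)]; L{sinh(4t)} = 4/(s^2 - 16).

F(s) = 4*s/(s^2 - 4) + 4/(s^2 - 16)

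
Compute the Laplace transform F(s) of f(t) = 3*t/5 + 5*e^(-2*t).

The transform is linear, so treat each term independently.
(5)·[L{e^(-2t)} = 1/(s + 2)]; (3/5)·[L{t} = 1!/s^2 = 1/s^2].

F(s) = 5/(s + 2) + 3/(5*s^2)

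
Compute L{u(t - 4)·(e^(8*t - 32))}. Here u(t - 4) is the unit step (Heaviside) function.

By the second shifting theorem, L{u(t - c)·g(t - c)} = e^(-cs)·G(s) with c = 4 and G(s) = L{g(t)}.
L{e^(8t)} = 1/(s - 8).

exp(-4*s)/(s - 8)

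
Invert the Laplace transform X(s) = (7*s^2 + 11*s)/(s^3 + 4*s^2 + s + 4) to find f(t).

f(t) = -sin(t) + 3*cos(t) + 4*exp(-4*t)

Factor the denominator: s^3 + 4*s^2 + s + 4 = (s + 4)*(s^2 + 1).
Partial fraction decomposition gives [4/(s + 4)] + [3*s/(s^2 + 1)] + [-1/(s^2 + 1)].
Invert each term: 4/(s + 4) ↔ 4e^(-4t); 3·s/(s^2 + 1) ↔ 3cos(t); -1·1/(s^2 + 1) ↔ -sin(t).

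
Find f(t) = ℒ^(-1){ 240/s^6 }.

Since L{t^5} = 5!/s^6 = 120/s^6, the inverse is t^5, scaled by 2.

f(t) = 2*t^5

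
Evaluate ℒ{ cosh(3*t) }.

L{cosh(3t)} = s/(s^2 - 9).

s/(s^2 - 9)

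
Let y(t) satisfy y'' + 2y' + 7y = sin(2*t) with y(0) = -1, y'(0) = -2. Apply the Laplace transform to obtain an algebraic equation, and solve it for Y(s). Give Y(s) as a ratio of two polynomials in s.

Transform both sides with L{·}.
With L{y''} = s^2 Y - s·y(0) - y'(0) and L{y'} = sY - y(0), with y(0) = -1, y'(0) = -2: the LHS transforms to (s^2 + 2*s + 7)Y - (-s - 4).
The right side is L{sin(2*t)} = 2/(s^2 + 4).
So (s^2 + 2*s + 7)Y = 2/(s^2 + 4) + (-s - 4).
Isolate Y and clear denominators.

Y(s) = (-s^3 - 4*s^2 - 4*s - 14)/(s^4 + 2*s^3 + 11*s^2 + 8*s + 28)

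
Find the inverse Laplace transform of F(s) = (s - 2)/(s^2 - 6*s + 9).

Factor the denominator: s^2 - 6*s + 9 = (s - 3)^2.
Partial fraction decomposition gives [1/(s - 3)] + [(s - 3)^(-2)].
Invert each term: 1/(s - 3) ↔ e^(3t); 1/(s - 3)^2 ↔ t·e^(3t).

t*exp(3*t) + exp(3*t)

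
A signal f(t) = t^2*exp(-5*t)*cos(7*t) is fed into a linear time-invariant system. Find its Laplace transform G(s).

G(s) = 2*(s + 5)*(s^2 + 10*s - 122)/(s^2 + 10*s + 74)^3

L{cos(7t)} = s/(s^2 + 49).
Multiplying by e^(-5t) shifts s → s + 5, so L{exp(-5*t)*cos(7*t)} = (s + 5)/((s + 5)^2 + 49).
Then apply L{t^2·g(t)} = (-1)^2 d^2/ds^2[H(s)] with H(s) = (s + 5)/((s + 5)^2 + 49):
differentiating 2 times and applying the sign gives 2*(s + 5)*(s^2 + 10*s - 122)/(s^2 + 10*s + 74)^3.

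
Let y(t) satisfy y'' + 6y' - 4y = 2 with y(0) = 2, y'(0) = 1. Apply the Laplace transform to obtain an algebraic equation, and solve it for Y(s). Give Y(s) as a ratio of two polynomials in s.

Take the Laplace transform of both sides.
Using L{y''} = s^2 Y - s·y(0) - y'(0) and L{y'} = sY - y(0), with y(0) = 2, y'(0) = 1, the left side becomes (s^2 + 6*s - 4)Y - (2*s + 13).
The right side is L{2} = 2/s.
So (s^2 + 6*s - 4)Y = 2/s + (2*s + 13).
Isolate Y and clear denominators.

Y(s) = (2*s^2 + 13*s + 2)/(s^3 + 6*s^2 - 4*s)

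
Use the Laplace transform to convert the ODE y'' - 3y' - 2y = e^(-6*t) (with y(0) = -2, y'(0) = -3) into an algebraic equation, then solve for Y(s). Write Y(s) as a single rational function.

Apply the Laplace transform to the equation.
The derivative rules (L{y''} = s^2 Y - s·y(0) - y'(0) and L{y'} = sY - y(0), with y(0) = -2, y'(0) = -3) turn the left side into (s^2 - 3*s - 2)Y - (-2*s + 3).
The right side is L{e^(-6*t)} = 1/(s + 6).
So (s^2 - 3*s - 2)Y = 1/(s + 6) + (-2*s + 3).
Isolate Y and clear denominators.

Y(s) = (-2*s^2 - 9*s + 19)/(s^3 + 3*s^2 - 20*s - 12)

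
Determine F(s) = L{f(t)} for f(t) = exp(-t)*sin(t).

F(s) = 1/((s + 1)^2 + 1)

L{sin(t)} = 1/(s^2 + 1).
By the first shifting theorem, multiplying by e^(-t) replaces s with s + 1.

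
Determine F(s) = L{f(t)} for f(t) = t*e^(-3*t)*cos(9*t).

L{cos(9t)} = s/(s^2 + 81).
Multiplying by e^(-3t) shifts s → s + 3, so L{e^(-3*t)*cos(9*t)} = (s + 3)/((s + 3)^2 + 81).
Then apply L{t·g(t)} = -d/ds[G(s)] with G(s) = (s + 3)/((s + 3)^2 + 81):
differentiating 1 time and applying the sign gives (s - 6)*(s + 12)/(s^2 + 6*s + 90)^2.

F(s) = (s - 6)*(s + 12)/(s^2 + 6*s + 90)^2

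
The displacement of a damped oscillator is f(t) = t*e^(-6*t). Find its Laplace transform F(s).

L{e^(-6t)} = 1/(s + 6).
Then apply L{t·g(t)} = -d/ds[G(s)] with G(s) = 1/(s + 6):
differentiating 1 time and applying the sign gives (s + 6)^(-2).

F(s) = (s + 6)^(-2)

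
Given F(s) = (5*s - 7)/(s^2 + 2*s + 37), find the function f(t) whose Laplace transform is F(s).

f(t) = -2*exp(-t)*sin(6*t) + 5*exp(-t)*cos(6*t)

Complete the square in the denominator: s^2 + 2*s + 37 = (s + 1)^2 + 6^2.
Split the numerator to match: 5*s - 7 = 5·(s + 1) - 2·6.
Invert each term: 5·(s + 1)/((s + 1)^2 + 36) ↔ 5e^(-t)cos(6t); -2·6/((s + 1)^2 + 36) ↔ -2e^(-t)sin(6t).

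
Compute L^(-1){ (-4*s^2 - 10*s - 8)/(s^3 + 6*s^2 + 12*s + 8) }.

Factor the denominator: s^3 + 6*s^2 + 12*s + 8 = (s + 2)^3.
Partial fraction decomposition gives [-4/(s + 2)] + [6/(s + 2)^2] + [-4/(s + 2)^3].
Invert each term: -4/(s + 2) ↔ -4e^(-2t); 6/(s + 2)^2 ↔ 6t·e^(-2t); -4/(s + 2)^3 ↔ (-2)t^2·e^(-2t).

-2*t^2*exp(-2*t) + 6*t*exp(-2*t) - 4*exp(-2*t)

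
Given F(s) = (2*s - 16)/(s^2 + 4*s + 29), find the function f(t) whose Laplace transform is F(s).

Complete the square in the denominator: s^2 + 4*s + 29 = (s + 2)^2 + 5^2.
Split the numerator to match: 2*s - 16 = 2·(s + 2) - 4·5.
Invert each term: 2·(s + 2)/((s + 2)^2 + 25) ↔ 2e^(-2t)cos(5t); -4·5/((s + 2)^2 + 25) ↔ -4e^(-2t)sin(5t).

f(t) = -4*exp(-2*t)*sin(5*t) + 2*exp(-2*t)*cos(5*t)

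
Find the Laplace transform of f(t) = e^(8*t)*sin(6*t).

L{sin(6t)} = 6/(s^2 + 36).
By the first shifting theorem, multiplying by e^(8t) replaces s with s - 8.

6/((s - 8)^2 + 36)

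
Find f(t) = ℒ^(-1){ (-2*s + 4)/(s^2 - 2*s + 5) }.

f(t) = exp(t)*sin(2*t) - 2*exp(t)*cos(2*t)

Complete the square in the denominator: s^2 - 2*s + 5 = (s - 1)^2 + 2^2.
Split the numerator to match: -2*s + 4 = -2·(s - 1) + 1·2.
Invert each term: -2·(s - 1)/((s - 1)^2 + 4) ↔ -2e^(t)cos(2t); 1·2/((s - 1)^2 + 4) ↔ e^(t)sin(2t).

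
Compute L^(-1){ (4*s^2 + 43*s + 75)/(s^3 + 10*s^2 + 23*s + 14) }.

6*exp(-t) - exp(-2*t) - exp(-7*t)

Factor the denominator: s^3 + 10*s^2 + 23*s + 14 = (s + 1)*(s + 2)*(s + 7).
Partial fraction decomposition gives [6/(s + 1)] + [-1/(s + 7)] + [-1/(s + 2)].
Invert each term: 6/(s + 1) ↔ 6e^(-t); -1/(s + 7) ↔ -e^(-7t); -1/(s + 2) ↔ -e^(-2t).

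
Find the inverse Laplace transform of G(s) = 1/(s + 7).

exp(-7*t)

Since L{e^(-7t)} = 1/(s + 7), the inverse is e^(-7*t).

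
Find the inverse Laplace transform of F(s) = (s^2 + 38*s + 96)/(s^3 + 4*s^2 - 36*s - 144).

3*exp(6*t) + 2*exp(-4*t) - 4*exp(-6*t)

Factor the denominator: s^3 + 4*s^2 - 36*s - 144 = (s - 6)*(s + 4)*(s + 6).
Partial fraction decomposition gives [3/(s - 6)] + [2/(s + 4)] + [-4/(s + 6)].
Invert each term: 3/(s - 6) ↔ 3e^(6t); 2/(s + 4) ↔ 2e^(-4t); -4/(s + 6) ↔ -4e^(-6t).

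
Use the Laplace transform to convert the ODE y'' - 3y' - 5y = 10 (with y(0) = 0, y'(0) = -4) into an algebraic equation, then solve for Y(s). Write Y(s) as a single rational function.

Y(s) = (-4*s + 10)/(s^3 - 3*s^2 - 5*s)

Take the Laplace transform of both sides.
Using L{y''} = s^2 Y - s·y(0) - y'(0) and L{y'} = sY - y(0), with y(0) = 0, y'(0) = -4, the left side becomes (s^2 - 3*s - 5)Y - (-4).
The right side is L{10} = 10/s.
So (s^2 - 3*s - 5)Y = 10/s + (-4).
Solve for Y(s) and write it as one ratio of polynomials.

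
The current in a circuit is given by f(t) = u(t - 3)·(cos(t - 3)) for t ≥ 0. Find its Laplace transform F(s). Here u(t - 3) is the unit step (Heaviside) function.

F(s) = s*exp(-3*s)/(s^2 + 1)

By the second shifting theorem, L{u(t - c)·g(t - c)} = e^(-cs)·G(s) with c = 3 and G(s) = L{g(t)}.
L{cos(t)} = s/(s^2 + 1).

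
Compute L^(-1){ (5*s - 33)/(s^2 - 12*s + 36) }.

-3*t*exp(6*t) + 5*exp(6*t)

Factor the denominator: s^2 - 12*s + 36 = (s - 6)^2.
Partial fraction decomposition gives [5/(s - 6)] + [-3/(s - 6)^2].
Invert each term: 5/(s - 6) ↔ 5e^(6t); -3/(s - 6)^2 ↔ -3t·e^(6t).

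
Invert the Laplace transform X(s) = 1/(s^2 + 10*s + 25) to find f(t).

Rewrite the denominator: s^2 + 10*s + 25 = (s + 5)^2.
The form in (s + 5) signals a first-shifting-theorem factor e^(-5t).
Since L{t} = 1!/s^2 = 1/s^2, the inverse is t*e^(-5*t).

f(t) = t*exp(-5*t)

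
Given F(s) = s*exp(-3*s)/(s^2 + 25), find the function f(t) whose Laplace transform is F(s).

f(t) = Heaviside(t - 3)*(cos(5*t - 15))

The factor e^(-3s) signals a time shift by c = 3 (second shifting theorem).
L{cos(5t)} = s/(s^2 + 25), so L^-1{s/(s^2 + 25)} = cos(5*t).
Hence the inverse is u(t - 3) times that function evaluated at t - 3.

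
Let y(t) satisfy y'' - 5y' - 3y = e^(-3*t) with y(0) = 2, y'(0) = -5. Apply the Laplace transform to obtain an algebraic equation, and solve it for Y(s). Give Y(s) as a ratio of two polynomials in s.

Y(s) = (2*s^2 - 9*s - 44)/(s^3 - 2*s^2 - 18*s - 9)

Take the Laplace transform of both sides.
Using L{y''} = s^2 Y - s·y(0) - y'(0) and L{y'} = sY - y(0), with y(0) = 2, y'(0) = -5, the left side becomes (s^2 - 5*s - 3)Y - (2*s - 15).
The right side is L{e^(-3*t)} = 1/(s + 3).
So (s^2 - 5*s - 3)Y = 1/(s + 3) + (2*s - 15).
Divide through and combine into a single rational function.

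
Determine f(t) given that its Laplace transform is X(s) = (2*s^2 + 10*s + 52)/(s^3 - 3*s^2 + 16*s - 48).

f(t) = 4*exp(3*t) + sin(4*t) - 2*cos(4*t)

Factor the denominator: s^3 - 3*s^2 + 16*s - 48 = (s - 3)*(s^2 + 16).
Partial fraction decomposition gives [4/(s - 3)] + [-2*s/(s^2 + 16)] + [4/(s^2 + 16)].
Invert each term: 4/(s - 3) ↔ 4e^(3t); -2·s/(s^2 + 16) ↔ -2cos(4t); 1·4/(s^2 + 16) ↔ sin(4t).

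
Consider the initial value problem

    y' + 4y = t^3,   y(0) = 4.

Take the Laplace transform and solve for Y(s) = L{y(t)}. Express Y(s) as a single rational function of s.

Y(s) = (4*s^4 + 6)/(s^5 + 4*s^4)

Take the Laplace transform of both sides.
Using L{y'} = sY - y(0) = sY - 4, the left side becomes (s + 4)Y - (4).
The right side is L{t^3} = 6/s^4.
So (s + 4)Y = 6/s^4 + (4).
Divide through and combine into a single rational function.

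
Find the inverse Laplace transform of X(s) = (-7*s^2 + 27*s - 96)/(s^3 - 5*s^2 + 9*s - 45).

-4*exp(5*t) + 4*sin(3*t) - 3*cos(3*t)

Factor the denominator: s^3 - 5*s^2 + 9*s - 45 = (s - 5)*(s^2 + 9).
Partial fraction decomposition gives [-4/(s - 5)] + [-3*s/(s^2 + 9)] + [12/(s^2 + 9)].
Invert each term: -4/(s - 5) ↔ -4e^(5t); -3·s/(s^2 + 9) ↔ -3cos(3t); 4·3/(s^2 + 9) ↔ 4sin(3t).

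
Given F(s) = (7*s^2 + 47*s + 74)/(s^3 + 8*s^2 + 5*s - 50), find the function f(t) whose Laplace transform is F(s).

Factor the denominator: s^3 + 8*s^2 + 5*s - 50 = (s - 2)*(s + 5)^2.
Partial fraction decomposition gives [3/(s + 5)] + [-2/(s + 5)^2] + [4/(s - 2)].
Invert each term: 3/(s + 5) ↔ 3e^(-5t); -2/(s + 5)^2 ↔ -2t·e^(-5t); 4/(s - 2) ↔ 4e^(2t).

f(t) = -2*t*exp(-5*t) + 4*exp(2*t) + 3*exp(-5*t)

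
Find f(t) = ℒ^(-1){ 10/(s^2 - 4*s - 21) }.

f(t) = 2*exp(2*t)*sinh(5*t)

Rewrite the denominator: s^2 - 4*s - 21 = (s - 2)^2 - 25.
The form in (s - 2) signals a first-shifting-theorem factor e^(2t).
Since L{sinh(5t)} = 5/(s^2 - 25), the inverse is exp(2*t)*sinh(5*t), scaled by 2.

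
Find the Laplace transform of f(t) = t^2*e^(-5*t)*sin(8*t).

16*(3*s^2 + 30*s + 11)/(s^2 + 10*s + 89)^3

L{sin(8t)} = 8/(s^2 + 64).
Multiplying by e^(-5t) shifts s → s + 5, so L{e^(-5*t)*sin(8*t)} = 8/((s + 5)^2 + 64).
Then apply L{t^2·g(t)} = (-1)^2 d^2/ds^2[G(s)] with G(s) = 8/((s + 5)^2 + 64):
differentiating 2 times and applying the sign gives 16*(3*s^2 + 30*s + 11)/(s^2 + 10*s + 89)^3.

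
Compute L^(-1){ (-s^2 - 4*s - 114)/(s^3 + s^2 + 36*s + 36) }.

Factor the denominator: s^3 + s^2 + 36*s + 36 = (s + 1)*(s^2 + 36).
Partial fraction decomposition gives [-3/(s + 1)] + [2*s/(s^2 + 36)] + [-6/(s^2 + 36)].
Invert each term: -3/(s + 1) ↔ -3e^(-t); 2·s/(s^2 + 36) ↔ 2cos(6t); -1·6/(s^2 + 36) ↔ -sin(6t).

-sin(6*t) + 2*cos(6*t) - 3*exp(-t)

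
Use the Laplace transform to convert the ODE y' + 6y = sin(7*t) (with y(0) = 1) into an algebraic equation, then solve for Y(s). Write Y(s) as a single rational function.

Apply the Laplace transform to the equation.
With L{y'} = sY - y(0) = sY - 1: the LHS transforms to (s + 6)Y - (1).
The right side is L{sin(7*t)} = 7/(s^2 + 49).
So (s + 6)Y = 7/(s^2 + 49) + (1).
Isolate Y and clear denominators.

Y(s) = (s^2 + 56)/(s^3 + 6*s^2 + 49*s + 294)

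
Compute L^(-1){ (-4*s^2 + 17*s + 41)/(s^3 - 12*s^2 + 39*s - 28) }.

Factor the denominator: s^3 - 12*s^2 + 39*s - 28 = (s - 7)*(s - 4)*(s - 1).
Partial fraction decomposition gives [-2/(s - 7)] + [3/(s - 1)] + [-5/(s - 4)].
Invert each term: -2/(s - 7) ↔ -2e^(7t); 3/(s - 1) ↔ 3e^(t); -5/(s - 4) ↔ -5e^(4t).

-2*exp(7*t) - 5*exp(4*t) + 3*exp(t)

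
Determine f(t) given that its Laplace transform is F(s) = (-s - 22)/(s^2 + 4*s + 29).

f(t) = -4*exp(-2*t)*sin(5*t) - exp(-2*t)*cos(5*t)

Complete the square in the denominator: s^2 + 4*s + 29 = (s + 2)^2 + 5^2.
Split the numerator to match: -s - 22 = -1·(s + 2) - 4·5.
Invert each term: -1·(s + 2)/((s + 2)^2 + 25) ↔ -e^(-2t)cos(5t); -4·5/((s + 2)^2 + 25) ↔ -4e^(-2t)sin(5t).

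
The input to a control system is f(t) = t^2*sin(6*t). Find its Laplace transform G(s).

G(s) = 36*(s^2 - 12)/(s^2 + 36)^3

L{sin(6t)} = 6/(s^2 + 36).
Then apply L{t^2·g(t)} = (-1)^2 d^2/ds^2[H(s)] with H(s) = 6/(s^2 + 36):
differentiating 2 times and applying the sign gives 36*(s^2 - 12)/(s^2 + 36)^3.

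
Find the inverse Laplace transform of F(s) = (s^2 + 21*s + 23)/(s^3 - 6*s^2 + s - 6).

5*exp(6*t) - 3*sin(t) - 4*cos(t)

Factor the denominator: s^3 - 6*s^2 + s - 6 = (s - 6)*(s^2 + 1).
Partial fraction decomposition gives [5/(s - 6)] + [-4*s/(s^2 + 1)] + [-3/(s^2 + 1)].
Invert each term: 5/(s - 6) ↔ 5e^(6t); -4·s/(s^2 + 1) ↔ -4cos(t); -3·1/(s^2 + 1) ↔ -3sin(t).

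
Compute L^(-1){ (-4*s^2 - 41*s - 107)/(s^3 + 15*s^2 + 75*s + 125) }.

Factor the denominator: s^3 + 15*s^2 + 75*s + 125 = (s + 5)^3.
Partial fraction decomposition gives [-4/(s + 5)] + [-1/(s + 5)^2] + [-2/(s + 5)^3].
Invert each term: -4/(s + 5) ↔ -4e^(-5t); -1/(s + 5)^2 ↔ -t·e^(-5t); -2/(s + 5)^3 ↔ (-1)t^2·e^(-5t).

-t^2*exp(-5*t) - t*exp(-5*t) - 4*exp(-5*t)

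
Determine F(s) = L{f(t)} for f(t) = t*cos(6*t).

L{cos(6t)} = s/(s^2 + 36).
Then apply L{t·g(t)} = -d/ds[G(s)] with G(s) = s/(s^2 + 36):
differentiating 1 time and applying the sign gives (s - 6)*(s + 6)/(s^2 + 36)^2.

F(s) = (s - 6)*(s + 6)/(s^2 + 36)^2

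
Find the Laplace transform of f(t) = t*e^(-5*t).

L{e^(-5t)} = 1/(s + 5).
Then apply L{t·g(t)} = -d/ds[G(s)] with G(s) = 1/(s + 5):
differentiating 1 time and applying the sign gives (s + 5)^(-2).

(s + 5)^(-2)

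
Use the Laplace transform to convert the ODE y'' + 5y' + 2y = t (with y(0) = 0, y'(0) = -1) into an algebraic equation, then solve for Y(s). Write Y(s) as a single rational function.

Y(s) = (-s^2 + 1)/(s^4 + 5*s^3 + 2*s^2)

Transform both sides with L{·}.
With L{y''} = s^2 Y - s·y(0) - y'(0) and L{y'} = sY - y(0), with y(0) = 0, y'(0) = -1: the LHS transforms to (s^2 + 5*s + 2)Y - (-1).
The right side is L{t} = s^(-2).
So (s^2 + 5*s + 2)Y = s^(-2) + (-1).
Solve for Y(s) and write it as one ratio of polynomials.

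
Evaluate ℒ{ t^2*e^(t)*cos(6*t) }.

2*(s - 1)*(s^2 - 2*s - 107)/(s^2 - 2*s + 37)^3

L{cos(6t)} = s/(s^2 + 36).
Multiplying by e^(t) shifts s → s - 1, so L{e^(t)*cos(6*t)} = (s - 1)/((s - 1)^2 + 36).
Then apply L{t^2·g(t)} = (-1)^2 d^2/ds^2[G(s)] with G(s) = (s - 1)/((s - 1)^2 + 36):
differentiating 2 times and applying the sign gives 2*(s - 1)*(s^2 - 2*s - 107)/(s^2 - 2*s + 37)^3.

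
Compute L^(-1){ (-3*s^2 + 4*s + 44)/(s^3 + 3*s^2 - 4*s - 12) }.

2*exp(2*t) - 6*exp(-2*t) + exp(-3*t)

Factor the denominator: s^3 + 3*s^2 - 4*s - 12 = (s - 2)*(s + 2)*(s + 3).
Partial fraction decomposition gives [2/(s - 2)] + [1/(s + 3)] + [-6/(s + 2)].
Invert each term: 2/(s - 2) ↔ 2e^(2t); 1/(s + 3) ↔ e^(-3t); -6/(s + 2) ↔ -6e^(-2t).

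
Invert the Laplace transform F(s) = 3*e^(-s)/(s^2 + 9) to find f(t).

f(t) = Heaviside(t - 1)*(sin(3*t - 3))

The factor e^(-s) signals a time shift by c = 1 (second shifting theorem).
L{sin(3t)} = 3/(s^2 + 9), so L^-1{3/(s^2 + 9)} = sin(3*t).
Hence the inverse is u(t - 1) times that function evaluated at t - 1.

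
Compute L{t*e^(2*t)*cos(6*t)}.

(s - 8)*(s + 4)/(s^2 - 4*s + 40)^2

L{cos(6t)} = s/(s^2 + 36).
Multiplying by e^(2t) shifts s → s - 2, so L{e^(2*t)*cos(6*t)} = (s - 2)/((s - 2)^2 + 36).
Then apply L{t·g(t)} = -d/ds[H(s)] with H(s) = (s - 2)/((s - 2)^2 + 36):
differentiating 1 time and applying the sign gives (s - 8)*(s + 4)/(s^2 - 4*s + 40)^2.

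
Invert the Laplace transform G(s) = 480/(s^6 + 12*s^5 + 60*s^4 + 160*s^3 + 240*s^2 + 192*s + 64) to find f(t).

f(t) = 4*t^5*exp(-2*t)

Rewrite the denominator: s^6 + 12*s^5 + 60*s^4 + 160*s^3 + 240*s^2 + 192*s + 64 = (s + 2)^6.
The form in (s + 2) signals a first-shifting-theorem factor e^(-2t).
Since L{t^5} = 5!/s^6 = 120/s^6, the inverse is t^5*e^(-2*t), scaled by 4.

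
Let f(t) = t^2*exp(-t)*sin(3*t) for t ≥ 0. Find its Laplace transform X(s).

X(s) = 18*(s^2 + 2*s - 2)/(s^2 + 2*s + 10)^3

L{sin(3t)} = 3/(s^2 + 9).
Multiplying by e^(-t) shifts s → s + 1, so L{exp(-t)*sin(3*t)} = 3/((s + 1)^2 + 9).
Then apply L{t^2·g(t)} = (-1)^2 d^2/ds^2[G(s)] with G(s) = 3/((s + 1)^2 + 9):
differentiating 2 times and applying the sign gives 18*(s^2 + 2*s - 2)/(s^2 + 2*s + 10)^3.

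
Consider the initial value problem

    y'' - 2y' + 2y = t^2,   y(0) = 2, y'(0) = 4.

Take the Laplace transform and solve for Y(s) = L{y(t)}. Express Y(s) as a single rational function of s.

Laplace-transform each side.
The derivative rules (L{y''} = s^2 Y - s·y(0) - y'(0) and L{y'} = sY - y(0), with y(0) = 2, y'(0) = 4) turn the left side into (s^2 - 2*s + 2)Y - (2*s).
The right side is L{t^2} = 2/s^3.
So (s^2 - 2*s + 2)Y = 2/s^3 + (2*s).
Solve for Y(s) and write it as one ratio of polynomials.

Y(s) = (2*s^4 + 2)/(s^5 - 2*s^4 + 2*s^3)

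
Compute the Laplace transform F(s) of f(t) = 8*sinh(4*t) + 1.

F(s) = 32/(s^2 - 16) + 1/s

By linearity of the Laplace transform, transform each term separately.
(8)·[L{sinh(4t)} = 4/(s^2 - 16)]; L{1} = 1/s.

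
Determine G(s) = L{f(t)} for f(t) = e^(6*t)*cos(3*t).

L{cos(3t)} = s/(s^2 + 9).
By the first shifting theorem, multiplying by e^(6t) replaces s with s - 6.

G(s) = (s - 6)/((s - 6)^2 + 9)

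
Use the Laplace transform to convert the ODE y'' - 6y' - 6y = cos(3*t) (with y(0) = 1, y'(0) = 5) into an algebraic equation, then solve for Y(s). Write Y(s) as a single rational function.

Laplace-transform each side.
Using L{y''} = s^2 Y - s·y(0) - y'(0) and L{y'} = sY - y(0), with y(0) = 1, y'(0) = 5, the left side becomes (s^2 - 6*s - 6)Y - (s - 1).
The right side is L{cos(3*t)} = s/(s^2 + 9).
So (s^2 - 6*s - 6)Y = s/(s^2 + 9) + (s - 1).
Solve for Y(s) and write it as one ratio of polynomials.

Y(s) = (s^3 - s^2 + 10*s - 9)/(s^4 - 6*s^3 + 3*s^2 - 54*s - 54)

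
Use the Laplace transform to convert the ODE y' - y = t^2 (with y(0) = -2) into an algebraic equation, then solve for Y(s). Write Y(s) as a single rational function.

Y(s) = (-2*s^2 - 2*s - 2)/s^3

Apply the Laplace transform to the equation.
The derivative rules (L{y'} = sY - y(0) = sY - (-2)) turn the left side into (s - 1)Y - (-2).
The right side is L{t^2} = 2/s^3.
So (s - 1)Y = 2/s^3 + (-2).
Isolate Y and clear denominators.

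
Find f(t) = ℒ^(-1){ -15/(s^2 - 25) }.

Since L{sinh(5t)} = 5/(s^2 - 25), the inverse is sinh(5*t), scaled by -3.

f(t) = -3*sinh(5*t)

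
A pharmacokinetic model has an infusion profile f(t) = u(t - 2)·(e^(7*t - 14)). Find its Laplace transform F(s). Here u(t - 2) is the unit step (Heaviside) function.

By the second shifting theorem, L{u(t - c)·g(t - c)} = e^(-cs)·G(s) with c = 2 and G(s) = L{g(t)}.
L{e^(7t)} = 1/(s - 7).

F(s) = exp(-2*s)/(s - 7)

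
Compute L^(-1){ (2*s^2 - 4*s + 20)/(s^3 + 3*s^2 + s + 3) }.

Factor the denominator: s^3 + 3*s^2 + s + 3 = (s + 3)*(s^2 + 1).
Partial fraction decomposition gives [5/(s + 3)] + [-3*s/(s^2 + 1)] + [5/(s^2 + 1)].
Invert each term: 5/(s + 3) ↔ 5e^(-3t); -3·s/(s^2 + 1) ↔ -3cos(t); 5·1/(s^2 + 1) ↔ 5sin(t).

5*sin(t) - 3*cos(t) + 5*exp(-3*t)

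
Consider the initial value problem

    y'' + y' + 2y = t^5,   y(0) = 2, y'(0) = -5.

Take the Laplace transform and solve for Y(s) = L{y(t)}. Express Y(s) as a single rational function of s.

Y(s) = (2*s^7 - 3*s^6 + 120)/(s^8 + s^7 + 2*s^6)

Take the Laplace transform of both sides.
Using L{y''} = s^2 Y - s·y(0) - y'(0) and L{y'} = sY - y(0), with y(0) = 2, y'(0) = -5, the left side becomes (s^2 + s + 2)Y - (2*s - 3).
The right side is L{t^5} = 120/s^6.
So (s^2 + s + 2)Y = 120/s^6 + (2*s - 3).
Isolate Y and clear denominators.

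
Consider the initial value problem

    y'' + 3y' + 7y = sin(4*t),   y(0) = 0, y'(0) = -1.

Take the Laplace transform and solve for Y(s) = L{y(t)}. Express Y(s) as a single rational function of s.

Apply the Laplace transform to the equation.
With L{y''} = s^2 Y - s·y(0) - y'(0) and L{y'} = sY - y(0), with y(0) = 0, y'(0) = -1: the LHS transforms to (s^2 + 3*s + 7)Y - (-1).
The right side is L{sin(4*t)} = 4/(s^2 + 16).
So (s^2 + 3*s + 7)Y = 4/(s^2 + 16) + (-1).
Solve for Y(s) and write it as one ratio of polynomials.

Y(s) = (-s^2 - 12)/(s^4 + 3*s^3 + 23*s^2 + 48*s + 112)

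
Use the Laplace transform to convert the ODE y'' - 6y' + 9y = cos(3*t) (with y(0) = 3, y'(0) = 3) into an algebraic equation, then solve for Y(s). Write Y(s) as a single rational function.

Take the Laplace transform of both sides.
The derivative rules (L{y''} = s^2 Y - s·y(0) - y'(0) and L{y'} = sY - y(0), with y(0) = 3, y'(0) = 3) turn the left side into (s^2 - 6*s + 9)Y - (3*s - 15).
The right side is L{cos(3*t)} = s/(s^2 + 9).
So (s^2 - 6*s + 9)Y = s/(s^2 + 9) + (3*s - 15).
Divide through and combine into a single rational function.

Y(s) = (3*s^3 - 15*s^2 + 28*s - 135)/(s^4 - 6*s^3 + 18*s^2 - 54*s + 81)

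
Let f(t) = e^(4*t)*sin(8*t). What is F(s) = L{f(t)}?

L{sin(8t)} = 8/(s^2 + 64).
By the first shifting theorem, multiplying by e^(4t) replaces s with s - 4.

F(s) = 8/((s - 4)^2 + 64)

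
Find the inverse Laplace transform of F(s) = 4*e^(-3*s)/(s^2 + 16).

Heaviside(t - 3)*(sin(4*t - 12))

The factor e^(-3s) signals a time shift by c = 3 (second shifting theorem).
L{sin(4t)} = 4/(s^2 + 16), so L^-1{4/(s^2 + 16)} = sin(4*t).
Hence the inverse is u(t - 3) times that function evaluated at t - 3.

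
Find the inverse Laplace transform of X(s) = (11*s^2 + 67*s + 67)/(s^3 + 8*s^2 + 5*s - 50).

-t*exp(-5*t) + 5*exp(2*t) + 6*exp(-5*t)

Factor the denominator: s^3 + 8*s^2 + 5*s - 50 = (s - 2)*(s + 5)^2.
Partial fraction decomposition gives [6/(s + 5)] + [-1/(s + 5)^2] + [5/(s - 2)].
Invert each term: 6/(s + 5) ↔ 6e^(-5t); -1/(s + 5)^2 ↔ -t·e^(-5t); 5/(s - 2) ↔ 5e^(2t).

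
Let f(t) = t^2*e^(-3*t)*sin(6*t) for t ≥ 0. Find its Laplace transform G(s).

L{sin(6t)} = 6/(s^2 + 36).
Multiplying by e^(-3t) shifts s → s + 3, so L{e^(-3*t)*sin(6*t)} = 6/((s + 3)^2 + 36).
Then apply L{t^2·g(t)} = (-1)^2 d^2/ds^2[H(s)] with H(s) = 6/((s + 3)^2 + 36):
differentiating 2 times and applying the sign gives 36*(s^2 + 6*s - 3)/(s^2 + 6*s + 45)^3.

G(s) = 36*(s^2 + 6*s - 3)/(s^2 + 6*s + 45)^3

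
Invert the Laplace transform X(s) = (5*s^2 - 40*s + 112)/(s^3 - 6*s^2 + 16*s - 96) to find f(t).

Factor the denominator: s^3 - 6*s^2 + 16*s - 96 = (s - 6)*(s^2 + 16).
Partial fraction decomposition gives [1/(s - 6)] + [4*s/(s^2 + 16)] + [-16/(s^2 + 16)].
Invert each term: 1/(s - 6) ↔ e^(6t); 4·s/(s^2 + 16) ↔ 4cos(4t); -4·4/(s^2 + 16) ↔ -4sin(4t).

f(t) = exp(6*t) - 4*sin(4*t) + 4*cos(4*t)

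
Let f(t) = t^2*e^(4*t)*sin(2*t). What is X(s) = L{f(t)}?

X(s) = 4*(3*s^2 - 24*s + 44)/(s^2 - 8*s + 20)^3

L{sin(2t)} = 2/(s^2 + 4).
Multiplying by e^(4t) shifts s → s - 4, so L{e^(4*t)*sin(2*t)} = 2/((s - 4)^2 + 4).
Then apply L{t^2·g(t)} = (-1)^2 d^2/ds^2[G(s)] with G(s) = 2/((s - 4)^2 + 4):
differentiating 2 times and applying the sign gives 4*(3*s^2 - 24*s + 44)/(s^2 - 8*s + 20)^3.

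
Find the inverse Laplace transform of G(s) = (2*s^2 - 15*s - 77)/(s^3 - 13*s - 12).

-3*exp(4*t) + 6*exp(-t) - exp(-3*t)

Factor the denominator: s^3 - 13*s - 12 = (s - 4)*(s + 1)*(s + 3).
Partial fraction decomposition gives [-1/(s + 3)] + [6/(s + 1)] + [-3/(s - 4)].
Invert each term: -1/(s + 3) ↔ -e^(-3t); 6/(s + 1) ↔ 6e^(-t); -3/(s - 4) ↔ -3e^(4t).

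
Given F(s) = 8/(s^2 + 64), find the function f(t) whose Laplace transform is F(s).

Since L{sin(8t)} = 8/(s^2 + 64), the inverse is sin(8*t).

f(t) = sin(8*t)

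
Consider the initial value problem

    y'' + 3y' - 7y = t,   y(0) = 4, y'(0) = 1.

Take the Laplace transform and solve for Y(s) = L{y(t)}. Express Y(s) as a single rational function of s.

Transform both sides with L{·}.
Using L{y''} = s^2 Y - s·y(0) - y'(0) and L{y'} = sY - y(0), with y(0) = 4, y'(0) = 1, the left side becomes (s^2 + 3*s - 7)Y - (4*s + 13).
The right side is L{t} = s^(-2).
So (s^2 + 3*s - 7)Y = s^(-2) + (4*s + 13).
Solve for Y(s) and write it as one ratio of polynomials.

Y(s) = (4*s^3 + 13*s^2 + 1)/(s^4 + 3*s^3 - 7*s^2)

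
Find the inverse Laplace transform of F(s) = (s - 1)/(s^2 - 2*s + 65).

Rewrite the denominator: s^2 - 2*s + 65 = (s - 1)^2 + 64.
The form in (s - 1) signals a first-shifting-theorem factor e^(t).
Since L{cos(8t)} = s/(s^2 + 64), the inverse is e^(t)*cos(8*t).

exp(t)*cos(8*t)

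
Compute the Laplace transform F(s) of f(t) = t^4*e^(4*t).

F(s) = 24/(s - 4)^5

L{t^4} = 4!/s^5 = 24/s^5.
By the first shifting theorem, multiplying by e^(4t) replaces s with s - 4.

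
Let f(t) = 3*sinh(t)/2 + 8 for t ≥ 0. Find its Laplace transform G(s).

By linearity of the Laplace transform, transform each term separately.
L{8} = 8/s; (3/2)·[L{sinh(t)} = 1/(s^2 - 1)].

G(s) = 3/(2*(s^2 - 1)) + 8/s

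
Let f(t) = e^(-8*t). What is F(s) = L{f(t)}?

L{1} = 1/s.
By the first shifting theorem, multiplying by e^(-8t) replaces s with s + 8.

F(s) = 1/(s + 8)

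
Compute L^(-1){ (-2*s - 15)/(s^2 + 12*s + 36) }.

Factor the denominator: s^2 + 12*s + 36 = (s + 6)^2.
Partial fraction decomposition gives [-2/(s + 6)] + [-3/(s + 6)^2].
Invert each term: -2/(s + 6) ↔ -2e^(-6t); -3/(s + 6)^2 ↔ -3t·e^(-6t).

-3*t*exp(-6*t) - 2*exp(-6*t)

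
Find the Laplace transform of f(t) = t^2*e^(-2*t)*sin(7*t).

L{sin(7t)} = 7/(s^2 + 49).
Multiplying by e^(-2t) shifts s → s + 2, so L{e^(-2*t)*sin(7*t)} = 7/((s + 2)^2 + 49).
Then apply L{t^2·g(t)} = (-1)^2 d^2/ds^2[H(s)] with H(s) = 7/((s + 2)^2 + 49):
differentiating 2 times and applying the sign gives 14*(3*s^2 + 12*s - 37)/(s^2 + 4*s + 53)^3.

14*(3*s^2 + 12*s - 37)/(s^2 + 4*s + 53)^3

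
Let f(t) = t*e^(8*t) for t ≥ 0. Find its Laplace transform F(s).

F(s) = (s - 8)^(-2)

L{t} = 1!/s^2 = 1/s^2.
By the first shifting theorem, multiplying by e^(8t) replaces s with s - 8.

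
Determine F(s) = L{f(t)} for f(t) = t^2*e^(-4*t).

L{t^2} = 2!/s^3 = 2/s^3.
By the first shifting theorem, multiplying by e^(-4t) replaces s with s + 4.

F(s) = 2/(s + 4)^3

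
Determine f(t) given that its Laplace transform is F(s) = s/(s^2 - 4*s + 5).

f(t) = 2*exp(2*t)*sin(t) + exp(2*t)*cos(t)

Complete the square in the denominator: s^2 - 4*s + 5 = (s - 2)^2 + 1^2.
Split the numerator to match: s = 1·(s - 2) + 2·1.
Invert each term: 1·(s - 2)/((s - 2)^2 + 1) ↔ e^(2t)cos(t); 2·1/((s - 2)^2 + 1) ↔ 2e^(2t)sin(t).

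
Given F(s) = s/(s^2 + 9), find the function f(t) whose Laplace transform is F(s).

f(t) = cos(3*t)

Since L{cos(3t)} = s/(s^2 + 9), the inverse is cos(3*t).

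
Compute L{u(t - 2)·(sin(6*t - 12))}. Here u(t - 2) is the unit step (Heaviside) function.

6*exp(-2*s)/(s^2 + 36)

By the second shifting theorem, L{u(t - c)·g(t - c)} = e^(-cs)·G(s) with c = 2 and G(s) = L{g(t)}.
L{sin(6t)} = 6/(s^2 + 36).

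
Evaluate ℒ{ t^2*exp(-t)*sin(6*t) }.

36*(s^2 + 2*s - 11)/(s^2 + 2*s + 37)^3

L{sin(6t)} = 6/(s^2 + 36).
Multiplying by e^(-t) shifts s → s + 1, so L{exp(-t)*sin(6*t)} = 6/((s + 1)^2 + 36).
Then apply L{t^2·g(t)} = (-1)^2 d^2/ds^2[G(s)] with G(s) = 6/((s + 1)^2 + 36):
differentiating 2 times and applying the sign gives 36*(s^2 + 2*s - 11)/(s^2 + 2*s + 37)^3.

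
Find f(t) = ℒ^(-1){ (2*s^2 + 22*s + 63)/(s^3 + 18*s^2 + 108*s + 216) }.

f(t) = 3*t^2*exp(-6*t)/2 - 2*t*exp(-6*t) + 2*exp(-6*t)

Factor the denominator: s^3 + 18*s^2 + 108*s + 216 = (s + 6)^3.
Partial fraction decomposition gives [2/(s + 6)] + [-2/(s + 6)^2] + [3/(s + 6)^3].
Invert each term: 2/(s + 6) ↔ 2e^(-6t); -2/(s + 6)^2 ↔ -2t·e^(-6t); 3/(s + 6)^3 ↔ (3/2)t^2·e^(-6t).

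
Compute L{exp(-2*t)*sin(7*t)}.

L{sin(7t)} = 7/(s^2 + 49).
By the first shifting theorem, multiplying by e^(-2t) replaces s with s + 2.

7/((s + 2)^2 + 49)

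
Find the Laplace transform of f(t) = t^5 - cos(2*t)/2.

-s/(2*(s^2 + 4)) + 120/s^6

Apply the Laplace transform termwise.
L{t^5} = 5!/s^6 = 120/s^6; (-1/2)·[L{cos(2t)} = s/(s^2 + 4)].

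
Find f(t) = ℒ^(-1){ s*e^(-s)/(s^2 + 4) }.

f(t) = Heaviside(t - 1)*(cos(2*t - 2))

The factor e^(-s) signals a time shift by c = 1 (second shifting theorem).
L{cos(2t)} = s/(s^2 + 4), so L^-1{s/(s^2 + 4)} = cos(2*t).
Hence the inverse is u(t - 1) times that function evaluated at t - 1.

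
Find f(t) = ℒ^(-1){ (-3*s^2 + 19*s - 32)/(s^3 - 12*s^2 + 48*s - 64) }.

f(t) = -2*t^2*exp(4*t) - 5*t*exp(4*t) - 3*exp(4*t)

Factor the denominator: s^3 - 12*s^2 + 48*s - 64 = (s - 4)^3.
Partial fraction decomposition gives [-3/(s - 4)] + [-5/(s - 4)^2] + [-4/(s - 4)^3].
Invert each term: -3/(s - 4) ↔ -3e^(4t); -5/(s - 4)^2 ↔ -5t·e^(4t); -4/(s - 4)^3 ↔ (-2)t^2·e^(4t).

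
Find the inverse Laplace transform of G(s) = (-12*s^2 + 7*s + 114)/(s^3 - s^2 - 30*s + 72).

Factor the denominator: s^3 - s^2 - 30*s + 72 = (s - 4)*(s - 3)*(s + 6).
Partial fraction decomposition gives [-5/(s - 4)] + [-4/(s + 6)] + [-3/(s - 3)].
Invert each term: -5/(s - 4) ↔ -5e^(4t); -4/(s + 6) ↔ -4e^(-6t); -3/(s - 3) ↔ -3e^(3t).

-5*exp(4*t) - 3*exp(3*t) - 4*exp(-6*t)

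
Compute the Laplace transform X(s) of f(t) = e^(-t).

L{e^(-t)} = 1/(s + 1).

X(s) = 1/(s + 1)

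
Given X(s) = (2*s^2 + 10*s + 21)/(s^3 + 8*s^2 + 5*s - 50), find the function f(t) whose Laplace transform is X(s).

f(t) = -3*t*exp(-5*t) + exp(2*t) + exp(-5*t)

Factor the denominator: s^3 + 8*s^2 + 5*s - 50 = (s - 2)*(s + 5)^2.
Partial fraction decomposition gives [1/(s + 5)] + [-3/(s + 5)^2] + [1/(s - 2)].
Invert each term: 1/(s + 5) ↔ e^(-5t); -3/(s + 5)^2 ↔ -3t·e^(-5t); 1/(s - 2) ↔ e^(2t).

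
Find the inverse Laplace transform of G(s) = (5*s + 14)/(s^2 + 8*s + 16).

-6*t*exp(-4*t) + 5*exp(-4*t)

Factor the denominator: s^2 + 8*s + 16 = (s + 4)^2.
Partial fraction decomposition gives [5/(s + 4)] + [-6/(s + 4)^2].
Invert each term: 5/(s + 4) ↔ 5e^(-4t); -6/(s + 4)^2 ↔ -6t·e^(-4t).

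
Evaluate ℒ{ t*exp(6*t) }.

L{e^(6t)} = 1/(s - 6).
Then apply L{t·g(t)} = -d/ds[H(s)] with H(s) = 1/(s - 6):
differentiating 1 time and applying the sign gives (s - 6)^(-2).

(s - 6)^(-2)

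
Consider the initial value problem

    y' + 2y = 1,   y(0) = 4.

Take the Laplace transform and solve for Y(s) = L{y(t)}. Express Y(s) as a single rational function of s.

Laplace-transform each side.
With L{y'} = sY - y(0) = sY - 4: the LHS transforms to (s + 2)Y - (4).
The right side is L{1} = 1/s.
So (s + 2)Y = 1/s + (4).
Solve for Y(s) and write it as one ratio of polynomials.

Y(s) = (4*s + 1)/(s^2 + 2*s)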